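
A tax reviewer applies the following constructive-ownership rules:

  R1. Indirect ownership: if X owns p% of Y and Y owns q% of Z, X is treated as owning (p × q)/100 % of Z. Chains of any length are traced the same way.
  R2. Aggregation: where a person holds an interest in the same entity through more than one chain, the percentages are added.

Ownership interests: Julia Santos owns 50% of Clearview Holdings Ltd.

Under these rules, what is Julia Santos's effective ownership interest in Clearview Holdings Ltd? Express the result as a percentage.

50%

Direct interest in Clearview Holdings Ltd: 50%.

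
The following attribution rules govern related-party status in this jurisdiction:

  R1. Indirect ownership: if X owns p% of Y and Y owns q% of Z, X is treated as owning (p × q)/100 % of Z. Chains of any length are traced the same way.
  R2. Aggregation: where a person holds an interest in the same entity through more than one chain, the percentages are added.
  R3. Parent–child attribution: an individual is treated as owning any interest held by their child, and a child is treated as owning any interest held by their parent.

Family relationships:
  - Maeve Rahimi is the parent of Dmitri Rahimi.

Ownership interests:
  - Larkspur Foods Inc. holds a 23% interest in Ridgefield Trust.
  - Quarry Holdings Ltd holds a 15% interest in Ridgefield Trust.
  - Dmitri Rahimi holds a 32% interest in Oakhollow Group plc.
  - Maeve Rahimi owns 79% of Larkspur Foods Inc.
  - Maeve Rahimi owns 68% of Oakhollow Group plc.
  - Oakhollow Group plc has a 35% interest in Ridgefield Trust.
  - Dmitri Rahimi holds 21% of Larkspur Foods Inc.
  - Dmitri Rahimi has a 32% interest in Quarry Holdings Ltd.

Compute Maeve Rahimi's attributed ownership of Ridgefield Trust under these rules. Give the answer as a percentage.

62.8%

By parent–child attribution (R3), Maeve Rahimi is treated as also owning Dmitri Rahimi's interest in Oakhollow Group plc, giving 68% + 32% = 100%.
By parent–child attribution (R3), Maeve Rahimi is treated as also owning Dmitri Rahimi's interest in Larkspur Foods Inc, giving 79% + 21% = 100%.
By parent–child attribution (R3), Maeve Rahimi is treated as owning Dmitri Rahimi's 32% interest in Quarry Holdings Ltd.
Chain via Oakhollow Group plc (R1): 100% × 35% = 35% of Ridgefield Trust.
Chain via Larkspur Foods Inc. (R1): 100% × 23% = 23% of Ridgefield Trust.
Chain via Quarry Holdings Ltd (R1): 32% × 15% = 4.8% of Ridgefield Trust.
Aggregating (R2): 35% + 23% + 4.8% = 62.8%.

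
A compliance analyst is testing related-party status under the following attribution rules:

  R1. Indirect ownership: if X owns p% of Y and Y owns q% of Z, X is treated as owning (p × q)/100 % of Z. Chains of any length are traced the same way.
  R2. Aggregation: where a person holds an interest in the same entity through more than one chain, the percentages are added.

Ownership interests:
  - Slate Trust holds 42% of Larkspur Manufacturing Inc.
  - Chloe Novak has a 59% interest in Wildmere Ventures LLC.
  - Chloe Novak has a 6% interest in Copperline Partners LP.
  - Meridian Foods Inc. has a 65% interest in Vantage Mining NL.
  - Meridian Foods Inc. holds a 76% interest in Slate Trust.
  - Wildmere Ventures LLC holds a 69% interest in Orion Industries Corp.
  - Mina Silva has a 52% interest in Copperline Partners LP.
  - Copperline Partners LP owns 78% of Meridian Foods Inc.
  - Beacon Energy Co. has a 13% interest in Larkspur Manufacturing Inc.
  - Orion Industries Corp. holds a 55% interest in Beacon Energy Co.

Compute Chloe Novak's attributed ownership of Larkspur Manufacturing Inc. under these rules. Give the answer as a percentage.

4.404621%

Chain via Wildmere Ventures LLC → Orion Industries Corp. → Beacon Energy Co. (R1): 59% × 69% × 55% × 13% = 2.910765% of Larkspur Manufacturing Inc.
Chain via Copperline Partners LP → Meridian Foods Inc. → Slate Trust (R1): 6% × 78% × 76% × 42% = 1.493856% of Larkspur Manufacturing Inc.
Aggregating (R2): 2.910765% + 1.493856% = 4.404621%.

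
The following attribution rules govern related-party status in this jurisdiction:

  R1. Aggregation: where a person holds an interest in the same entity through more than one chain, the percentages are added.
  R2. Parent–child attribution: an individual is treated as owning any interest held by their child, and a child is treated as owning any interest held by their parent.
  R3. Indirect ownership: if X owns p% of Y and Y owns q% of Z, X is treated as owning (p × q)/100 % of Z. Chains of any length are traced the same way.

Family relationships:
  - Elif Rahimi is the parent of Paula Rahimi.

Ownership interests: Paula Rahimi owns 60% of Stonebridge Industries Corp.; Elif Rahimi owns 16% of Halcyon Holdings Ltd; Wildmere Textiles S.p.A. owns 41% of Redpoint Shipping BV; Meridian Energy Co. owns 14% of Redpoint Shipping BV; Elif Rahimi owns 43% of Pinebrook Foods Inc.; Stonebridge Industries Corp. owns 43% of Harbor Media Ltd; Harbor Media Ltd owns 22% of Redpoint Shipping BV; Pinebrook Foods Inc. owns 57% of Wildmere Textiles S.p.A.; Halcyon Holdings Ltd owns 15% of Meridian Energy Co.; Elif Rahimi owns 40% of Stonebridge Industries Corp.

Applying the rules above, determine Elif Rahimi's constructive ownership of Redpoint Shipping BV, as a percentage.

19.8451%

By parent–child attribution (R2), Elif Rahimi is treated as also owning Paula Rahimi's interest in Stonebridge Industries Corp, giving 40% + 60% = 100%.
Chain via Stonebridge Industries Corp. → Harbor Media Ltd (R3): 100% × 43% × 22% = 9.46% of Redpoint Shipping BV.
Chain via Pinebrook Foods Inc. → Wildmere Textiles S.p.A. (R3): 43% × 57% × 41% = 10.0491% of Redpoint Shipping BV.
Chain via Halcyon Holdings Ltd → Meridian Energy Co. (R3): 16% × 15% × 14% = 0.336% of Redpoint Shipping BV.
Aggregating (R1): 9.46% + 10.0491% + 0.336% = 19.8451%.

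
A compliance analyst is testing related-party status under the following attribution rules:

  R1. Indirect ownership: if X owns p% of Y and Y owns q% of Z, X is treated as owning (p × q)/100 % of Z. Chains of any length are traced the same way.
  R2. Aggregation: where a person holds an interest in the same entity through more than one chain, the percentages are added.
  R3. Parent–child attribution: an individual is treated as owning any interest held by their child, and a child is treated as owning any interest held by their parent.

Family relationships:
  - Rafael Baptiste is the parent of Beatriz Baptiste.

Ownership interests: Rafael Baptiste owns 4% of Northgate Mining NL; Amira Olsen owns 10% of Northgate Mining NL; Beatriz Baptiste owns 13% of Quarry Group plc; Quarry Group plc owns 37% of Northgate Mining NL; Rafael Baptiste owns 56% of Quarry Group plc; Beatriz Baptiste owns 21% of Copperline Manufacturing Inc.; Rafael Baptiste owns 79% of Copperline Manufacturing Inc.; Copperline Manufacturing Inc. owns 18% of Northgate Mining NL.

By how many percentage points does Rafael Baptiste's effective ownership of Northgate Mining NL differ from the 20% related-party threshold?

27.53

By parent–child attribution (R3), Rafael Baptiste is treated as also owning Beatriz Baptiste's interest in Copperline Manufacturing Inc, giving 79% + 21% = 100%.
By parent–child attribution (R3), Rafael Baptiste is treated as also owning Beatriz Baptiste's interest in Quarry Group plc, giving 56% + 13% = 69%.
Chain via Copperline Manufacturing Inc. (R1): 100% × 18% = 18% of Northgate Mining NL.
Chain via Quarry Group plc (R1): 69% × 37% = 25.53% of Northgate Mining NL.
Direct interest in Northgate Mining NL: 4%.
Aggregating (R2): 18% + 25.53% + 4% = 47.53%.
47.53% exceeds the 20% threshold by 27.53 percentage points.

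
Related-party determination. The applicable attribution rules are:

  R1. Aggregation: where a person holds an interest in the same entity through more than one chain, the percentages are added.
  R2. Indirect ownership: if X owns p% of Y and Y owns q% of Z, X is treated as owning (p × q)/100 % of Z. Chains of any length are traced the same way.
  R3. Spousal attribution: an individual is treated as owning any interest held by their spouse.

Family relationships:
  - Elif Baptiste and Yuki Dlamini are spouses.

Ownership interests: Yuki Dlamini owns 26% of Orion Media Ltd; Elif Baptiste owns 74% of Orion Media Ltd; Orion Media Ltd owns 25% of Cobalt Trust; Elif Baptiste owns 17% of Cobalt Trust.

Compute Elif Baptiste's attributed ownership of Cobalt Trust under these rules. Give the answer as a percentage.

42%

By spousal attribution (R3), Elif Baptiste is treated as also owning Yuki Dlamini's interest in Orion Media Ltd, giving 74% + 26% = 100%.
Chain via Orion Media Ltd (R2): 100% × 25% = 25% of Cobalt Trust.
Direct interest in Cobalt Trust: 17%.
Aggregating (R1): 25% + 17% = 42%.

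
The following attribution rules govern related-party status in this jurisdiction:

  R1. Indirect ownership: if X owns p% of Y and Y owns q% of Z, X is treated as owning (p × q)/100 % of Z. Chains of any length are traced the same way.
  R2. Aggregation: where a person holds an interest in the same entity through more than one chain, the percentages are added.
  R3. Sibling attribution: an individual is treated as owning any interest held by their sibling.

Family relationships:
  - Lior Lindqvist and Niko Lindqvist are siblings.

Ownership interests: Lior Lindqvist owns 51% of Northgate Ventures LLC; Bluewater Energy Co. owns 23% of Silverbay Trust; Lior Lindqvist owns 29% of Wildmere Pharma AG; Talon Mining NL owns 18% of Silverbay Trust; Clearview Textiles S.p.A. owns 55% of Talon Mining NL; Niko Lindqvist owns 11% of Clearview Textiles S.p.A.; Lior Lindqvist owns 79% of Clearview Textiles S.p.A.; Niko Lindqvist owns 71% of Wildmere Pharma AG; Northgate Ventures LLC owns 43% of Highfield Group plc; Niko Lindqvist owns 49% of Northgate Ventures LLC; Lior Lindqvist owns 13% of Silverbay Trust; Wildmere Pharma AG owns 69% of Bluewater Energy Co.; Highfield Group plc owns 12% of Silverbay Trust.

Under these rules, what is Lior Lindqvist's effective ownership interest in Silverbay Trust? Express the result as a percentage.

42.94%

By sibling attribution (R3), Lior Lindqvist is treated as also owning Niko Lindqvist's interest in Clearview Textiles S.p.A, giving 79% + 11% = 90%.
By sibling attribution (R3), Lior Lindqvist is treated as also owning Niko Lindqvist's interest in Wildmere Pharma AG, giving 29% + 71% = 100%.
By sibling attribution (R3), Lior Lindqvist is treated as also owning Niko Lindqvist's interest in Northgate Ventures LLC, giving 51% + 49% = 100%.
Chain via Clearview Textiles S.p.A. → Talon Mining NL (R1): 90% × 55% × 18% = 8.91% of Silverbay Trust.
Chain via Wildmere Pharma AG → Bluewater Energy Co. (R1): 100% × 69% × 23% = 15.87% of Silverbay Trust.
Chain via Northgate Ventures LLC → Highfield Group plc (R1): 100% × 43% × 12% = 5.16% of Silverbay Trust.
Direct interest in Silverbay Trust: 13%.
Aggregating (R2): 8.91% + 15.87% + 5.16% + 13% = 42.94%.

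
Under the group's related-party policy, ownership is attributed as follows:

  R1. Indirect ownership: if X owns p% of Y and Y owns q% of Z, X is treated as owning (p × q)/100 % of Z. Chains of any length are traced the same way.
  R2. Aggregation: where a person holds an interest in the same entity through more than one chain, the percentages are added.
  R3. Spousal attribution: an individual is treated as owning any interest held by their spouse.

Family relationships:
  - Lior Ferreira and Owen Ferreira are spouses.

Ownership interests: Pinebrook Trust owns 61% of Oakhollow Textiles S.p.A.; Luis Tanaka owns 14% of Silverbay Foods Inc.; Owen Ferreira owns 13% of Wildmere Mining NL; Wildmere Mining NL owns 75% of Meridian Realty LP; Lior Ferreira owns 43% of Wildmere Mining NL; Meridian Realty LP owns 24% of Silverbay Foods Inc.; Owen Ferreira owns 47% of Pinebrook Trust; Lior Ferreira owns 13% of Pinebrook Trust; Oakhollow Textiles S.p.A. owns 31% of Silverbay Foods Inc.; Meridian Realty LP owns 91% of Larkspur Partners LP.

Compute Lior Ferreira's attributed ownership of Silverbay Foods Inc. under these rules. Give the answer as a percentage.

21.426%

By spousal attribution (R3), Lior Ferreira is treated as also owning Owen Ferreira's interest in Pinebrook Trust, giving 13% + 47% = 60%.
By spousal attribution (R3), Lior Ferreira is treated as also owning Owen Ferreira's interest in Wildmere Mining NL, giving 43% + 13% = 56%.
Chain via Pinebrook Trust → Oakhollow Textiles S.p.A. (R1): 60% × 61% × 31% = 11.346% of Silverbay Foods Inc.
Chain via Wildmere Mining NL → Meridian Realty LP (R1): 56% × 75% × 24% = 10.08% of Silverbay Foods Inc.
Aggregating (R2): 11.346% + 10.08% = 21.426%.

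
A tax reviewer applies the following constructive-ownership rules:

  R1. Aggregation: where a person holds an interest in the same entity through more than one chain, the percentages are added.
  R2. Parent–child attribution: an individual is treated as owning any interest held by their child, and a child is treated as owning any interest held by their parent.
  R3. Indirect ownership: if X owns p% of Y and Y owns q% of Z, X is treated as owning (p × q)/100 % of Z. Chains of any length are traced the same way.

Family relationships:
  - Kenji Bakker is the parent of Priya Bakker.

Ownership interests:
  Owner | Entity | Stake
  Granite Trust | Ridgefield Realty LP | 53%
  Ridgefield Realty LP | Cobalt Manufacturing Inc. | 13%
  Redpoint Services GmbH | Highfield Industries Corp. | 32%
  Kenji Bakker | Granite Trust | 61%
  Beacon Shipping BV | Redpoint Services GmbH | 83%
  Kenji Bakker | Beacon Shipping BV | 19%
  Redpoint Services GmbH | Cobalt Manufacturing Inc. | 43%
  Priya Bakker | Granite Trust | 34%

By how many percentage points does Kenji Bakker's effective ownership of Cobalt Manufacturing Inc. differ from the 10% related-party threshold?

3.3266

By parent–child attribution (R2), Kenji Bakker is treated as also owning Priya Bakker's interest in Granite Trust, giving 61% + 34% = 95%.
Chain via Beacon Shipping BV → Redpoint Services GmbH (R3): 19% × 83% × 43% = 6.7811% of Cobalt Manufacturing Inc.
Chain via Granite Trust → Ridgefield Realty LP (R3): 95% × 53% × 13% = 6.5455% of Cobalt Manufacturing Inc.
Aggregating (R1): 6.7811% + 6.5455% = 13.3266%.
13.3266% exceeds the 10% threshold by 3.3266 percentage points.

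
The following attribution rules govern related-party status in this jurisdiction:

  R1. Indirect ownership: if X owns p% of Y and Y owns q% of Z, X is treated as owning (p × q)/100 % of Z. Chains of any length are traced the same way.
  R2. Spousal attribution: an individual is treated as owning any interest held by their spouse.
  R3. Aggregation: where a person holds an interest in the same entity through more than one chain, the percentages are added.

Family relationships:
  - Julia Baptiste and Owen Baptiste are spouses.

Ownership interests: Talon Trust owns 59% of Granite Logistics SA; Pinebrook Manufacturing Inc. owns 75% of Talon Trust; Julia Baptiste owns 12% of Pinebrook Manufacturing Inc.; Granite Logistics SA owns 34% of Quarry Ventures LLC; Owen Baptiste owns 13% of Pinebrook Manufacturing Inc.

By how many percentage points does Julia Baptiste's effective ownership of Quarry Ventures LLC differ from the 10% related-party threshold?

6.23875

By spousal attribution (R2), Julia Baptiste is treated as also owning Owen Baptiste's interest in Pinebrook Manufacturing Inc, giving 12% + 13% = 25%.
Chain via Pinebrook Manufacturing Inc. → Talon Trust → Granite Logistics SA (R1): 25% × 75% × 59% × 34% = 3.76125% of Quarry Ventures LLC.
3.76125% falls short of the 10% threshold by 6.23875 percentage points.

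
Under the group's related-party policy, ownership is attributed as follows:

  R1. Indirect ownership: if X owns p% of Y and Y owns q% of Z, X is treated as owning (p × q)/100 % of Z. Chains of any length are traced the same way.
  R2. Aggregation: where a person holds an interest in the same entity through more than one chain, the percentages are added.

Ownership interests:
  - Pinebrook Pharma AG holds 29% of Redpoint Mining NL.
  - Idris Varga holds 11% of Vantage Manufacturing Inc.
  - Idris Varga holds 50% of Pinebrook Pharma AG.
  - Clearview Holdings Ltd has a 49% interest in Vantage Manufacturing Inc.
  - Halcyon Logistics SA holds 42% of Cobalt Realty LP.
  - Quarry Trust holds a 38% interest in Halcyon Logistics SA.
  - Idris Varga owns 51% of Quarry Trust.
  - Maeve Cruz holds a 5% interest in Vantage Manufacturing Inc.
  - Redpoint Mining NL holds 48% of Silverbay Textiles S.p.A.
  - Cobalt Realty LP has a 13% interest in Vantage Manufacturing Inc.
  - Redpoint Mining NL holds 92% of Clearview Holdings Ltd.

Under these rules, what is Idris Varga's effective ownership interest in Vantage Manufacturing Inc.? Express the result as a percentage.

Chain via Quarry Trust → Halcyon Logistics SA → Cobalt Realty LP (R1): 51% × 38% × 42% × 13% = 1.058148% of Vantage Manufacturing Inc.
Chain via Pinebrook Pharma AG → Redpoint Mining NL → Clearview Holdings Ltd (R1): 50% × 29% × 92% × 49% = 6.5366% of Vantage Manufacturing Inc.
Direct interest in Vantage Manufacturing Inc: 11%.
Aggregating (R2): 1.058148% + 6.5366% + 11% = 18.594748%.

18.594748%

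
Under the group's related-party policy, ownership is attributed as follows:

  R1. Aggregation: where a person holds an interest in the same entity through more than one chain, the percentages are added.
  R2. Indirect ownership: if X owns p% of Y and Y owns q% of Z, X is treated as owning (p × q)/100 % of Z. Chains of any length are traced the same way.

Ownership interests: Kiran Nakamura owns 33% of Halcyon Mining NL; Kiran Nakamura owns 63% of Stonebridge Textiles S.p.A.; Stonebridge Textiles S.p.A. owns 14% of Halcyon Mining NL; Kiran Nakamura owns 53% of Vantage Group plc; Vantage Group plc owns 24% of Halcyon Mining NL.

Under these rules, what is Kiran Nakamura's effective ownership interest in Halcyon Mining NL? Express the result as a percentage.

Chain via Vantage Group plc (R2): 53% × 24% = 12.72% of Halcyon Mining NL.
Chain via Stonebridge Textiles S.p.A. (R2): 63% × 14% = 8.82% of Halcyon Mining NL.
Direct interest in Halcyon Mining NL: 33%.
Aggregating (R1): 12.72% + 8.82% + 33% = 54.54%.

54.54%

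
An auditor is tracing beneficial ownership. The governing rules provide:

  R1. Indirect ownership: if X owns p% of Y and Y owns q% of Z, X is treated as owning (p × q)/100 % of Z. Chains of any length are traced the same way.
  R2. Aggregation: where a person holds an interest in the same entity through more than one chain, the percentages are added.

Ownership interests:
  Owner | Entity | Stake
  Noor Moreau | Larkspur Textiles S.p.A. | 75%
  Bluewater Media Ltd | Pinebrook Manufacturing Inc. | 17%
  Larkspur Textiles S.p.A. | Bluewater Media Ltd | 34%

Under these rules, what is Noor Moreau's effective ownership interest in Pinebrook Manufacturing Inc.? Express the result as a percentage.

Chain via Larkspur Textiles S.p.A. → Bluewater Media Ltd (R1): 75% × 34% × 17% = 4.335% of Pinebrook Manufacturing Inc.

4.335%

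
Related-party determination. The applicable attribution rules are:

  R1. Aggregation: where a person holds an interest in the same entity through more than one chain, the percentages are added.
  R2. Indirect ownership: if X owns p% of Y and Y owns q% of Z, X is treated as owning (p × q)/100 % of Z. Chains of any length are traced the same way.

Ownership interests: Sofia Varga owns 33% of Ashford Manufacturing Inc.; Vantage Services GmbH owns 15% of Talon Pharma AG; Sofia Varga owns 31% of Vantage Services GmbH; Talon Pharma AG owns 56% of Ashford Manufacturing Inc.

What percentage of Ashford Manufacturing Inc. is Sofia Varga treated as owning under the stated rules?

35.604%

Chain via Vantage Services GmbH → Talon Pharma AG (R2): 31% × 15% × 56% = 2.604% of Ashford Manufacturing Inc.
Direct interest in Ashford Manufacturing Inc: 33%.
Aggregating (R1): 2.604% + 33% = 35.604%.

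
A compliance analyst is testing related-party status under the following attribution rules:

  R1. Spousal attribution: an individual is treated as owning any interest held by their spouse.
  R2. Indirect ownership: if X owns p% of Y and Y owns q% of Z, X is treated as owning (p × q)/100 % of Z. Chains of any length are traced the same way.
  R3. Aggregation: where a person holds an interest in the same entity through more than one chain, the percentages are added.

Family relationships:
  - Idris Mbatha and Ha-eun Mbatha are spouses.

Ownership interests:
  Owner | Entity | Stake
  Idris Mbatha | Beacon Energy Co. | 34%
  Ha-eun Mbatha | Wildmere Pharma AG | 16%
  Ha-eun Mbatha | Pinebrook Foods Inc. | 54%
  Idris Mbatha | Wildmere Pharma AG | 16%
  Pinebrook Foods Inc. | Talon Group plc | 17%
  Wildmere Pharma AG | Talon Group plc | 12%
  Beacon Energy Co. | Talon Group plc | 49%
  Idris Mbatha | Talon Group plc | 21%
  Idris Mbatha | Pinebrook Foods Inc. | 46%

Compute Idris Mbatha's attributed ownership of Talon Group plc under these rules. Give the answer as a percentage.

58.5%

By spousal attribution (R1), Idris Mbatha is treated as also owning Ha-eun Mbatha's interest in Wildmere Pharma AG, giving 16% + 16% = 32%.
By spousal attribution (R1), Idris Mbatha is treated as also owning Ha-eun Mbatha's interest in Pinebrook Foods Inc, giving 46% + 54% = 100%.
Chain via Beacon Energy Co. (R2): 34% × 49% = 16.66% of Talon Group plc.
Chain via Wildmere Pharma AG (R2): 32% × 12% = 3.84% of Talon Group plc.
Chain via Pinebrook Foods Inc. (R2): 100% × 17% = 17% of Talon Group plc.
Direct interest in Talon Group plc: 21%.
Aggregating (R3): 16.66% + 3.84% + 17% + 21% = 58.5%.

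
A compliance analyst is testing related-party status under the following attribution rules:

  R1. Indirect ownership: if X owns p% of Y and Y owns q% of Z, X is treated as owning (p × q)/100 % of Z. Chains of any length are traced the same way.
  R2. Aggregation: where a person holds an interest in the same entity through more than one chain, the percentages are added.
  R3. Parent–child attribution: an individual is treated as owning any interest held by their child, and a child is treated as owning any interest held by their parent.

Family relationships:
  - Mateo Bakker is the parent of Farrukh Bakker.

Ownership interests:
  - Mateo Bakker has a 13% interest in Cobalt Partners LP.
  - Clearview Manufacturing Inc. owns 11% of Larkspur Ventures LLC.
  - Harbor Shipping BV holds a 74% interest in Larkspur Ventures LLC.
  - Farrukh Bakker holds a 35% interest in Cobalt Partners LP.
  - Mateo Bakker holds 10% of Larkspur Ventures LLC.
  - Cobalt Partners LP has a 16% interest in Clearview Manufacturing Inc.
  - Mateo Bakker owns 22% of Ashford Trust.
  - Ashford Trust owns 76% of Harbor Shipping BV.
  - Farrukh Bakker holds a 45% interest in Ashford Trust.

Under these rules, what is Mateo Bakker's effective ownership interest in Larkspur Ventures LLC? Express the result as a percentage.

By parent–child attribution (R3), Mateo Bakker is treated as also owning Farrukh Bakker's interest in Cobalt Partners LP, giving 13% + 35% = 48%.
By parent–child attribution (R3), Mateo Bakker is treated as also owning Farrukh Bakker's interest in Ashford Trust, giving 22% + 45% = 67%.
Chain via Cobalt Partners LP → Clearview Manufacturing Inc. (R1): 48% × 16% × 11% = 0.8448% of Larkspur Ventures LLC.
Chain via Ashford Trust → Harbor Shipping BV (R1): 67% × 76% × 74% = 37.6808% of Larkspur Ventures LLC.
Direct interest in Larkspur Ventures LLC: 10%.
Aggregating (R2): 0.8448% + 37.6808% + 10% = 48.5256%.

48.5256%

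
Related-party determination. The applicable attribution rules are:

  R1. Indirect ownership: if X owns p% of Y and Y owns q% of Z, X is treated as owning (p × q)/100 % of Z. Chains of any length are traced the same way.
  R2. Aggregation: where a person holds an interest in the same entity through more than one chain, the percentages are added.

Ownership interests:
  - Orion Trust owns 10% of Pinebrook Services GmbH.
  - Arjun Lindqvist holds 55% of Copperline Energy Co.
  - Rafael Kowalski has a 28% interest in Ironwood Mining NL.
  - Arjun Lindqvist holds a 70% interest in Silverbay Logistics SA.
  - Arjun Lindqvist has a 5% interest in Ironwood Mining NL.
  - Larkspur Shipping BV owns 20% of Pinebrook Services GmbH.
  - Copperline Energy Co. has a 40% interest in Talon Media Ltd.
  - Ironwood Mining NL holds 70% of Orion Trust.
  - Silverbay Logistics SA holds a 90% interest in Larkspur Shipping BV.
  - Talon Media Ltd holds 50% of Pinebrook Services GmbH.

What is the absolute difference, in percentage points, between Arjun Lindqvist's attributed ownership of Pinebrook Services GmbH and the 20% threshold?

3.95

Chain via Silverbay Logistics SA → Larkspur Shipping BV (R1): 70% × 90% × 20% = 12.6% of Pinebrook Services GmbH.
Chain via Copperline Energy Co. → Talon Media Ltd (R1): 55% × 40% × 50% = 11% of Pinebrook Services GmbH.
Chain via Ironwood Mining NL → Orion Trust (R1): 5% × 70% × 10% = 0.35% of Pinebrook Services GmbH.
Aggregating (R2): 12.6% + 11% + 0.35% = 23.95%.
23.95% exceeds the 20% threshold by 3.95 percentage points.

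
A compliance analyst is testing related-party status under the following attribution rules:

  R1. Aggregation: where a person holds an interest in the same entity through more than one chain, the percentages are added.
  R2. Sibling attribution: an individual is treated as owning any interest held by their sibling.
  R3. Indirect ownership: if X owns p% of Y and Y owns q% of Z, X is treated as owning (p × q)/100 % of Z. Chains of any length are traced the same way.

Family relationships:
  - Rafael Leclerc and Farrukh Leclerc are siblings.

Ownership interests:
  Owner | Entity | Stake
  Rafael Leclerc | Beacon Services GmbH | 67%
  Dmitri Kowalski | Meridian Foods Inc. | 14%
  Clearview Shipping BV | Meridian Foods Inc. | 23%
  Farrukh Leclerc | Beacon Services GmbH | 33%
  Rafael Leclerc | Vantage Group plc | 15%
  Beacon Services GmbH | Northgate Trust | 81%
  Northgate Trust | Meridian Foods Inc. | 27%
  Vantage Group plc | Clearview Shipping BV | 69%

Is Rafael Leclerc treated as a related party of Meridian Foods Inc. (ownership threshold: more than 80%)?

By sibling attribution (R2), Rafael Leclerc is treated as also owning Farrukh Leclerc's interest in Beacon Services GmbH, giving 67% + 33% = 100%.
Chain via Beacon Services GmbH → Northgate Trust (R3): 100% × 81% × 27% = 21.87% of Meridian Foods Inc.
Chain via Vantage Group plc → Clearview Shipping BV (R3): 15% × 69% × 23% = 2.3805% of Meridian Foods Inc.
Aggregating (R1): 21.87% + 2.3805% = 24.2505%.
24.2505% does not exceed the 80% threshold, so Rafael is not a related party to Meridian Foods Inc.

No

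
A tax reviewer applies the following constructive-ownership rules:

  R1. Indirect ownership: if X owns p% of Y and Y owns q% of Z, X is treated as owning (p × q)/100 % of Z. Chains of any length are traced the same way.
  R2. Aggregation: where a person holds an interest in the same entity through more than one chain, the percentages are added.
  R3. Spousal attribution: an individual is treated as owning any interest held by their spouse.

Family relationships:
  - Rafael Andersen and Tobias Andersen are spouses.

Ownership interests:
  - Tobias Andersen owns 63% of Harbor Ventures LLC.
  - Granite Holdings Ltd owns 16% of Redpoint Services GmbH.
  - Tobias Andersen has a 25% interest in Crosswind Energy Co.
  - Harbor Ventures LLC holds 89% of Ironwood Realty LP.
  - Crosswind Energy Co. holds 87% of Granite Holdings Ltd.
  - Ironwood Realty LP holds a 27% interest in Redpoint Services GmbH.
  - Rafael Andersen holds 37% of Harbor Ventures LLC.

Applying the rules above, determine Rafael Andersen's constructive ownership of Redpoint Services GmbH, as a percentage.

By spousal attribution (R3), Rafael Andersen is treated as also owning Tobias Andersen's interest in Harbor Ventures LLC, giving 37% + 63% = 100%.
By spousal attribution (R3), Rafael Andersen is treated as owning Tobias Andersen's 25% interest in Crosswind Energy Co.
Chain via Harbor Ventures LLC → Ironwood Realty LP (R1): 100% × 89% × 27% = 24.03% of Redpoint Services GmbH.
Chain via Crosswind Energy Co. → Granite Holdings Ltd (R1): 25% × 87% × 16% = 3.48% of Redpoint Services GmbH.
Aggregating (R2): 24.03% + 3.48% = 27.51%.

27.51%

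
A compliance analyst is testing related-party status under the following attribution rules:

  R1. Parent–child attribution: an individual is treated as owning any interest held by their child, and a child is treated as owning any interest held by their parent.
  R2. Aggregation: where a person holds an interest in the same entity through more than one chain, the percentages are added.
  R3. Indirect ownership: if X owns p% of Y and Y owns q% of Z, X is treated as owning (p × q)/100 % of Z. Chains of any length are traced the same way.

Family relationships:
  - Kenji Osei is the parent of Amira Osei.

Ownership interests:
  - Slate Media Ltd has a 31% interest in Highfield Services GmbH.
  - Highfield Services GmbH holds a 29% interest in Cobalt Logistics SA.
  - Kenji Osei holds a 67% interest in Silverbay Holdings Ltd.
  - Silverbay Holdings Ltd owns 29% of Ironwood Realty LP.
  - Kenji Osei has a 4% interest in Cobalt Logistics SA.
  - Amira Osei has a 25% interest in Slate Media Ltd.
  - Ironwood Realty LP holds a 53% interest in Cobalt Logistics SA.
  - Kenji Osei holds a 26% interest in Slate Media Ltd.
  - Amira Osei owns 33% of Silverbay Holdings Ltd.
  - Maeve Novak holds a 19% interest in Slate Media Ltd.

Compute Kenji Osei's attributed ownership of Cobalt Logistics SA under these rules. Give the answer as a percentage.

23.9549%

By parent–child attribution (R1), Kenji Osei is treated as also owning Amira Osei's interest in Silverbay Holdings Ltd, giving 67% + 33% = 100%.
By parent–child attribution (R1), Kenji Osei is treated as also owning Amira Osei's interest in Slate Media Ltd, giving 26% + 25% = 51%.
Chain via Silverbay Holdings Ltd → Ironwood Realty LP (R3): 100% × 29% × 53% = 15.37% of Cobalt Logistics SA.
Chain via Slate Media Ltd → Highfield Services GmbH (R3): 51% × 31% × 29% = 4.5849% of Cobalt Logistics SA.
Direct interest in Cobalt Logistics SA: 4%.
Aggregating (R2): 15.37% + 4.5849% + 4% = 23.9549%.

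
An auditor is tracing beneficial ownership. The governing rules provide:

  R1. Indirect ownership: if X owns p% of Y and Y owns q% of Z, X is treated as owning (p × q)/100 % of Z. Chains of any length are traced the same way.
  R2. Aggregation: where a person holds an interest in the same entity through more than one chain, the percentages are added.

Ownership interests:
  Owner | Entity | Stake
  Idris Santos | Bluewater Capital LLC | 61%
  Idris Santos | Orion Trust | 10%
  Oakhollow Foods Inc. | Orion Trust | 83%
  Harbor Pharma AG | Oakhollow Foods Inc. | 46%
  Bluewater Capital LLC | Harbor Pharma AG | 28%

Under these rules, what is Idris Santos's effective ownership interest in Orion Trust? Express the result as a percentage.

Chain via Bluewater Capital LLC → Harbor Pharma AG → Oakhollow Foods Inc. (R1): 61% × 28% × 46% × 83% = 6.521144% of Orion Trust.
Direct interest in Orion Trust: 10%.
Aggregating (R2): 6.521144% + 10% = 16.521144%.

16.521144%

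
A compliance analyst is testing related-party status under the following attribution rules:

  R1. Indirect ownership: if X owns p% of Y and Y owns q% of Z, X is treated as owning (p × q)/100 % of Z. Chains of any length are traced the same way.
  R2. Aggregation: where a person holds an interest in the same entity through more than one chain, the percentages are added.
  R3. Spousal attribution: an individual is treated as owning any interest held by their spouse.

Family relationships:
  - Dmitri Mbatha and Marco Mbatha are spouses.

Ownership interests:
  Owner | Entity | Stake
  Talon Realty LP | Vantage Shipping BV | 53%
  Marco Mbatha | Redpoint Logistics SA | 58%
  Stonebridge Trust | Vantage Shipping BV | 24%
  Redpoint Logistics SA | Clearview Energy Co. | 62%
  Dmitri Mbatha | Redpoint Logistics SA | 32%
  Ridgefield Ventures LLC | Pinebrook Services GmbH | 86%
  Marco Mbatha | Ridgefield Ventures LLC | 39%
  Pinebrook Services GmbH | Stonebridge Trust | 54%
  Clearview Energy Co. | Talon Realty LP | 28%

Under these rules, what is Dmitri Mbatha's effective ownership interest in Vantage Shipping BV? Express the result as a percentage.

12.627504%

By spousal attribution (R3), Dmitri Mbatha is treated as also owning Marco Mbatha's interest in Redpoint Logistics SA, giving 32% + 58% = 90%.
By spousal attribution (R3), Dmitri Mbatha is treated as owning Marco Mbatha's 39% interest in Ridgefield Ventures LLC.
Chain via Redpoint Logistics SA → Clearview Energy Co. → Talon Realty LP (R1): 90% × 62% × 28% × 53% = 8.28072% of Vantage Shipping BV.
Chain via Ridgefield Ventures LLC → Pinebrook Services GmbH → Stonebridge Trust (R1): 39% × 86% × 54% × 24% = 4.346784% of Vantage Shipping BV.
Aggregating (R2): 8.28072% + 4.346784% = 12.627504%.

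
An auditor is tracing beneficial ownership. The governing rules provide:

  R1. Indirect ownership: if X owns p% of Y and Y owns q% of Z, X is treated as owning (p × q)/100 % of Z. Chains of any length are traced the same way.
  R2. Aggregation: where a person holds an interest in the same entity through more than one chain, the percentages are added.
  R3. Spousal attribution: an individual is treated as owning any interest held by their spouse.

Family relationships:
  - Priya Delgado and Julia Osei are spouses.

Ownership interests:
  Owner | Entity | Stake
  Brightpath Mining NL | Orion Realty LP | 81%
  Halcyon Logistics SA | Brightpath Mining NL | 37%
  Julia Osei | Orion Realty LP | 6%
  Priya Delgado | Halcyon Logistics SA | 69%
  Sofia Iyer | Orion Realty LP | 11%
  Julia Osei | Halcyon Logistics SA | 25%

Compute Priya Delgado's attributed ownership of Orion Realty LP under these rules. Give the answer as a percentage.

34.1718%

By spousal attribution (R3), Priya Delgado is treated as also owning Julia Osei's interest in Halcyon Logistics SA, giving 69% + 25% = 94%.
By spousal attribution (R3), Priya Delgado is treated as owning Julia Osei's 6% interest in Orion Realty LP.
Chain via Halcyon Logistics SA → Brightpath Mining NL (R1): 94% × 37% × 81% = 28.1718% of Orion Realty LP.
Direct interest in Orion Realty LP: 6%.
Aggregating (R2): 28.1718% + 6% = 34.1718%.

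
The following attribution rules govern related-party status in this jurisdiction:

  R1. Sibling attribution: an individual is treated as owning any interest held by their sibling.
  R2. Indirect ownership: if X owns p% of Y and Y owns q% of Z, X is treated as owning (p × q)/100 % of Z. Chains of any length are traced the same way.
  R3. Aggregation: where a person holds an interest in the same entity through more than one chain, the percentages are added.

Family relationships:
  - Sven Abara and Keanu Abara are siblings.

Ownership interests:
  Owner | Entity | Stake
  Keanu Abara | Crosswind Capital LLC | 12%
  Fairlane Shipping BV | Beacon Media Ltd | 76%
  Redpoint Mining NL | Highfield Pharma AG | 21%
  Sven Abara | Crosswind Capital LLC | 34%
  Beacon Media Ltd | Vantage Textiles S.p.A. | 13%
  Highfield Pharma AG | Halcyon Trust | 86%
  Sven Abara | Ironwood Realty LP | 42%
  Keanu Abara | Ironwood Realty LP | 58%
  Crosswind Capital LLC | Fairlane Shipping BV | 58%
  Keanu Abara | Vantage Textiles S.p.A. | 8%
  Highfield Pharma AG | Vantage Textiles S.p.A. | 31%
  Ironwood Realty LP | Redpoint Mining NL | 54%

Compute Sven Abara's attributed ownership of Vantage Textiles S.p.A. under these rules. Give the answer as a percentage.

By sibling attribution (R1), Sven Abara is treated as also owning Keanu Abara's interest in Ironwood Realty LP, giving 42% + 58% = 100%.
By sibling attribution (R1), Sven Abara is treated as also owning Keanu Abara's interest in Crosswind Capital LLC, giving 34% + 12% = 46%.
By sibling attribution (R1), Sven Abara is treated as owning Keanu Abara's 8% interest in Vantage Textiles S.p.A.
Chain via Ironwood Realty LP → Redpoint Mining NL → Highfield Pharma AG (R2): 100% × 54% × 21% × 31% = 3.5154% of Vantage Textiles S.p.A.
Chain via Crosswind Capital LLC → Fairlane Shipping BV → Beacon Media Ltd (R2): 46% × 58% × 76% × 13% = 2.635984% of Vantage Textiles S.p.A.
Direct interest in Vantage Textiles S.p.A: 8%.
Aggregating (R3): 3.5154% + 2.635984% + 8% = 14.151384%.

14.151384%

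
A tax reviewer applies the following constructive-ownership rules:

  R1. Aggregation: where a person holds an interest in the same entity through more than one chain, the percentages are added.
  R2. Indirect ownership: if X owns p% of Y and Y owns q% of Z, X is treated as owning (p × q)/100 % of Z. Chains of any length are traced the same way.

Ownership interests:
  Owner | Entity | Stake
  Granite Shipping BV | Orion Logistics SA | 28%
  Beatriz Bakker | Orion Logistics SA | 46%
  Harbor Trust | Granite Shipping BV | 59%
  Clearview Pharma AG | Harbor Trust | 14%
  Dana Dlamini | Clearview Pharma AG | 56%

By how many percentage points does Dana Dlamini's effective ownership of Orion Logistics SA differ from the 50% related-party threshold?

48.704832

Chain via Clearview Pharma AG → Harbor Trust → Granite Shipping BV (R2): 56% × 14% × 59% × 28% = 1.295168% of Orion Logistics SA.
1.295168% falls short of the 50% threshold by 48.704832 percentage points.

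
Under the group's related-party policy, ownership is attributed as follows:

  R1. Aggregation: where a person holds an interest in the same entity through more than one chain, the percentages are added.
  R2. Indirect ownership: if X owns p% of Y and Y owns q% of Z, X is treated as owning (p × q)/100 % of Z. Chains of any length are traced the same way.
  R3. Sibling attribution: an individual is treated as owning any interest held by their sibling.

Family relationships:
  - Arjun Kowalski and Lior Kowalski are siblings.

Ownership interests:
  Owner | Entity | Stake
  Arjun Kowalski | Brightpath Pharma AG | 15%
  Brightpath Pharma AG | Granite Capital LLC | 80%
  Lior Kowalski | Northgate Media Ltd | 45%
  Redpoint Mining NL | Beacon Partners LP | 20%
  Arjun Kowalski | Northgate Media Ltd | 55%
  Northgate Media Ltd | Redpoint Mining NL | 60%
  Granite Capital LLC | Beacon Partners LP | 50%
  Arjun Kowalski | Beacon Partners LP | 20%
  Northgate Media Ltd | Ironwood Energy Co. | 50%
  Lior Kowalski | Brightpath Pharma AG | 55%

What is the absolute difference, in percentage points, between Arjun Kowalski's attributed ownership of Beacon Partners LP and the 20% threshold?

By sibling attribution (R3), Arjun Kowalski is treated as also owning Lior Kowalski's interest in Northgate Media Ltd, giving 55% + 45% = 100%.
By sibling attribution (R3), Arjun Kowalski is treated as also owning Lior Kowalski's interest in Brightpath Pharma AG, giving 15% + 55% = 70%.
Chain via Northgate Media Ltd → Redpoint Mining NL (R2): 100% × 60% × 20% = 12% of Beacon Partners LP.
Chain via Brightpath Pharma AG → Granite Capital LLC (R2): 70% × 80% × 50% = 28% of Beacon Partners LP.
Direct interest in Beacon Partners LP: 20%.
Aggregating (R1): 12% + 28% + 20% = 60%.
60% exceeds the 20% threshold by 40 percentage points.

40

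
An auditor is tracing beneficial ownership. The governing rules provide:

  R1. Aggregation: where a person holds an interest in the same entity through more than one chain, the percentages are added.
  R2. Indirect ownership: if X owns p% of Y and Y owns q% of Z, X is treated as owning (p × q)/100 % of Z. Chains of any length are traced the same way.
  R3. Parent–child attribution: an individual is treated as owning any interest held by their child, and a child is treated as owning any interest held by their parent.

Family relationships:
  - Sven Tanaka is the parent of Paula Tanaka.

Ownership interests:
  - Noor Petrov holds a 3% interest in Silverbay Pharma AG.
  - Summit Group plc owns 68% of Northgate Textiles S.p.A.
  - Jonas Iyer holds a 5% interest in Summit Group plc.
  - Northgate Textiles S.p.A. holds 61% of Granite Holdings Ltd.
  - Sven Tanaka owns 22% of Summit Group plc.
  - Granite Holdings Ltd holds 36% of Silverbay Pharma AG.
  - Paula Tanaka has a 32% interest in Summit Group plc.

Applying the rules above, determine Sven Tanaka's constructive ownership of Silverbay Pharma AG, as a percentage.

By parent–child attribution (R3), Sven Tanaka is treated as also owning Paula Tanaka's interest in Summit Group plc, giving 22% + 32% = 54%.
Chain via Summit Group plc → Northgate Textiles S.p.A. → Granite Holdings Ltd (R2): 54% × 68% × 61% × 36% = 8.063712% of Silverbay Pharma AG.

8.063712%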